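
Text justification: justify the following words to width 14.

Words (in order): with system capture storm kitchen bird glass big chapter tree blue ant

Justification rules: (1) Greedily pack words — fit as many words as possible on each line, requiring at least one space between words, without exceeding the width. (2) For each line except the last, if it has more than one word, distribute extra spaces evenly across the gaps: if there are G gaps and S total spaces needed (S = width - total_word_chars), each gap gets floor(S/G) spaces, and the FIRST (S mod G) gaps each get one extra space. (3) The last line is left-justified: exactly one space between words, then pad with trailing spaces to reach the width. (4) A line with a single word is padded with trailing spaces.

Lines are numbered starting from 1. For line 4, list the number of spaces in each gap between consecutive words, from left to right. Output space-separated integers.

Answer: 6

Derivation:
Line 1: ['with', 'system'] (min_width=11, slack=3)
Line 2: ['capture', 'storm'] (min_width=13, slack=1)
Line 3: ['kitchen', 'bird'] (min_width=12, slack=2)
Line 4: ['glass', 'big'] (min_width=9, slack=5)
Line 5: ['chapter', 'tree'] (min_width=12, slack=2)
Line 6: ['blue', 'ant'] (min_width=8, slack=6)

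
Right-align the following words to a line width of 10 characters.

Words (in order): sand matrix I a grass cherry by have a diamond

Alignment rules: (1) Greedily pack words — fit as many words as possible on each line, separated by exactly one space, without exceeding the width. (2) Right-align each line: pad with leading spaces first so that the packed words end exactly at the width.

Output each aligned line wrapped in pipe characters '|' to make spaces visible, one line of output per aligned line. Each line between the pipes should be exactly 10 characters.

Answer: |      sand|
|matrix I a|
|     grass|
| cherry by|
|    have a|
|   diamond|

Derivation:
Line 1: ['sand'] (min_width=4, slack=6)
Line 2: ['matrix', 'I', 'a'] (min_width=10, slack=0)
Line 3: ['grass'] (min_width=5, slack=5)
Line 4: ['cherry', 'by'] (min_width=9, slack=1)
Line 5: ['have', 'a'] (min_width=6, slack=4)
Line 6: ['diamond'] (min_width=7, slack=3)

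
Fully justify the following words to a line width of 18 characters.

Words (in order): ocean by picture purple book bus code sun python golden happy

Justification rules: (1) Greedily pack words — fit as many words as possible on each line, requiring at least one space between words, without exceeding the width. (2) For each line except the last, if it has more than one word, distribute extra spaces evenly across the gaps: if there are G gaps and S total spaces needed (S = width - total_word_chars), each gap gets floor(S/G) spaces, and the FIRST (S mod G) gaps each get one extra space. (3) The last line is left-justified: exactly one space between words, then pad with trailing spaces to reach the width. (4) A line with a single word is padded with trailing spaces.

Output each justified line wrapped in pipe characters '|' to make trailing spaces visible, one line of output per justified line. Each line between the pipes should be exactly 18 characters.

Answer: |ocean  by  picture|
|purple   book  bus|
|code   sun  python|
|golden happy      |

Derivation:
Line 1: ['ocean', 'by', 'picture'] (min_width=16, slack=2)
Line 2: ['purple', 'book', 'bus'] (min_width=15, slack=3)
Line 3: ['code', 'sun', 'python'] (min_width=15, slack=3)
Line 4: ['golden', 'happy'] (min_width=12, slack=6)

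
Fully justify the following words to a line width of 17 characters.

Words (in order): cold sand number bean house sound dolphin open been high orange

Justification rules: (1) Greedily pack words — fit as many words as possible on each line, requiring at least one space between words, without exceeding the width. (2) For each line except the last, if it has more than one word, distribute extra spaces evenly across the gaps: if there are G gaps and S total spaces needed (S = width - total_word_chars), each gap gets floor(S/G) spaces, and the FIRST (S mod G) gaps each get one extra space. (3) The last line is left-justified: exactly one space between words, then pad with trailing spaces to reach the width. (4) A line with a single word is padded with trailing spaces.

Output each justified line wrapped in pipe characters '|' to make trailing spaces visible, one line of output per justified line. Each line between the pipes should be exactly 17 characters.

Line 1: ['cold', 'sand', 'number'] (min_width=16, slack=1)
Line 2: ['bean', 'house', 'sound'] (min_width=16, slack=1)
Line 3: ['dolphin', 'open', 'been'] (min_width=17, slack=0)
Line 4: ['high', 'orange'] (min_width=11, slack=6)

Answer: |cold  sand number|
|bean  house sound|
|dolphin open been|
|high orange      |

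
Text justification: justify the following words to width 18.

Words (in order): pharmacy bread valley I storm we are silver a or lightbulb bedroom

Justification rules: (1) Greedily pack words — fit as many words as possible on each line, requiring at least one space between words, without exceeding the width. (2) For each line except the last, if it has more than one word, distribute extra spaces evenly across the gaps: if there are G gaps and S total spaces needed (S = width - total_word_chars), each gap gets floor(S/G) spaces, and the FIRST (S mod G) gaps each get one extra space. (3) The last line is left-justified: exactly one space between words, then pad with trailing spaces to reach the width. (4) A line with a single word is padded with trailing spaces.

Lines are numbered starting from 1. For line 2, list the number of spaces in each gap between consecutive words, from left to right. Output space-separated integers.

Line 1: ['pharmacy', 'bread'] (min_width=14, slack=4)
Line 2: ['valley', 'I', 'storm', 'we'] (min_width=17, slack=1)
Line 3: ['are', 'silver', 'a', 'or'] (min_width=15, slack=3)
Line 4: ['lightbulb', 'bedroom'] (min_width=17, slack=1)

Answer: 2 1 1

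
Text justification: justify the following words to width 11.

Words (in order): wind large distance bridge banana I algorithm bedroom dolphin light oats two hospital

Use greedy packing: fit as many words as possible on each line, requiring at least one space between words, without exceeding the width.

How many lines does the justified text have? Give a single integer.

Answer: 10

Derivation:
Line 1: ['wind', 'large'] (min_width=10, slack=1)
Line 2: ['distance'] (min_width=8, slack=3)
Line 3: ['bridge'] (min_width=6, slack=5)
Line 4: ['banana', 'I'] (min_width=8, slack=3)
Line 5: ['algorithm'] (min_width=9, slack=2)
Line 6: ['bedroom'] (min_width=7, slack=4)
Line 7: ['dolphin'] (min_width=7, slack=4)
Line 8: ['light', 'oats'] (min_width=10, slack=1)
Line 9: ['two'] (min_width=3, slack=8)
Line 10: ['hospital'] (min_width=8, slack=3)
Total lines: 10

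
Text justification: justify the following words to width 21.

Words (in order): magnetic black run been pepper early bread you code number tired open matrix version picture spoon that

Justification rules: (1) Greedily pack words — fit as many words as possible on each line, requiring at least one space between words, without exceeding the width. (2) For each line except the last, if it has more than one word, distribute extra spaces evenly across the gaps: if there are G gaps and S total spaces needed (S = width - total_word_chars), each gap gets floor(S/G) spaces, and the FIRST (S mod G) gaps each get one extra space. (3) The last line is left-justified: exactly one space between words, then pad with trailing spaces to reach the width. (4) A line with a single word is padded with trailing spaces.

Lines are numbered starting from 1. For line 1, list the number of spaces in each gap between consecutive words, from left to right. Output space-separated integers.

Answer: 3 2

Derivation:
Line 1: ['magnetic', 'black', 'run'] (min_width=18, slack=3)
Line 2: ['been', 'pepper', 'early'] (min_width=17, slack=4)
Line 3: ['bread', 'you', 'code', 'number'] (min_width=21, slack=0)
Line 4: ['tired', 'open', 'matrix'] (min_width=17, slack=4)
Line 5: ['version', 'picture', 'spoon'] (min_width=21, slack=0)
Line 6: ['that'] (min_width=4, slack=17)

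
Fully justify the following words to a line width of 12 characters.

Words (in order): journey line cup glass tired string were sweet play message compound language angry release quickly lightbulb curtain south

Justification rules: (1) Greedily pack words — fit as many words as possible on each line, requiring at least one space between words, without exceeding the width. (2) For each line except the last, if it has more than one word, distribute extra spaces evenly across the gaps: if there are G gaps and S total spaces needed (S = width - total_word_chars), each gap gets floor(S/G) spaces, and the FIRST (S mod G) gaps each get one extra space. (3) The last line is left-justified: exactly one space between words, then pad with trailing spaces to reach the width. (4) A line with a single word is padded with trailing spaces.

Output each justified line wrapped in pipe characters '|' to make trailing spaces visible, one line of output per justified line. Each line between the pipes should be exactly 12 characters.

Answer: |journey line|
|cup    glass|
|tired string|
|were   sweet|
|play message|
|compound    |
|language    |
|angry       |
|release     |
|quickly     |
|lightbulb   |
|curtain     |
|south       |

Derivation:
Line 1: ['journey', 'line'] (min_width=12, slack=0)
Line 2: ['cup', 'glass'] (min_width=9, slack=3)
Line 3: ['tired', 'string'] (min_width=12, slack=0)
Line 4: ['were', 'sweet'] (min_width=10, slack=2)
Line 5: ['play', 'message'] (min_width=12, slack=0)
Line 6: ['compound'] (min_width=8, slack=4)
Line 7: ['language'] (min_width=8, slack=4)
Line 8: ['angry'] (min_width=5, slack=7)
Line 9: ['release'] (min_width=7, slack=5)
Line 10: ['quickly'] (min_width=7, slack=5)
Line 11: ['lightbulb'] (min_width=9, slack=3)
Line 12: ['curtain'] (min_width=7, slack=5)
Line 13: ['south'] (min_width=5, slack=7)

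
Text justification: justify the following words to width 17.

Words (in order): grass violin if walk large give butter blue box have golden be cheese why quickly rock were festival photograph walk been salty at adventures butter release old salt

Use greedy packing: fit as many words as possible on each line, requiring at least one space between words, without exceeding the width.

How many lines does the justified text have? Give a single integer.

Line 1: ['grass', 'violin', 'if'] (min_width=15, slack=2)
Line 2: ['walk', 'large', 'give'] (min_width=15, slack=2)
Line 3: ['butter', 'blue', 'box'] (min_width=15, slack=2)
Line 4: ['have', 'golden', 'be'] (min_width=14, slack=3)
Line 5: ['cheese', 'why'] (min_width=10, slack=7)
Line 6: ['quickly', 'rock', 'were'] (min_width=17, slack=0)
Line 7: ['festival'] (min_width=8, slack=9)
Line 8: ['photograph', 'walk'] (min_width=15, slack=2)
Line 9: ['been', 'salty', 'at'] (min_width=13, slack=4)
Line 10: ['adventures', 'butter'] (min_width=17, slack=0)
Line 11: ['release', 'old', 'salt'] (min_width=16, slack=1)
Total lines: 11

Answer: 11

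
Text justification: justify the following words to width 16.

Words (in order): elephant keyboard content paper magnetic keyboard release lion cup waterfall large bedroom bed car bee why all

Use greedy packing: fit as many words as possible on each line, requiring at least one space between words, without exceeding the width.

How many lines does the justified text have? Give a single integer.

Line 1: ['elephant'] (min_width=8, slack=8)
Line 2: ['keyboard', 'content'] (min_width=16, slack=0)
Line 3: ['paper', 'magnetic'] (min_width=14, slack=2)
Line 4: ['keyboard', 'release'] (min_width=16, slack=0)
Line 5: ['lion', 'cup'] (min_width=8, slack=8)
Line 6: ['waterfall', 'large'] (min_width=15, slack=1)
Line 7: ['bedroom', 'bed', 'car'] (min_width=15, slack=1)
Line 8: ['bee', 'why', 'all'] (min_width=11, slack=5)
Total lines: 8

Answer: 8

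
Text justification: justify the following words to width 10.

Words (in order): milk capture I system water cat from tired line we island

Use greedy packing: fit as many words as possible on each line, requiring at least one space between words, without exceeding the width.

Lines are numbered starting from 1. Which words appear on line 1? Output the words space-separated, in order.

Answer: milk

Derivation:
Line 1: ['milk'] (min_width=4, slack=6)
Line 2: ['capture', 'I'] (min_width=9, slack=1)
Line 3: ['system'] (min_width=6, slack=4)
Line 4: ['water', 'cat'] (min_width=9, slack=1)
Line 5: ['from', 'tired'] (min_width=10, slack=0)
Line 6: ['line', 'we'] (min_width=7, slack=3)
Line 7: ['island'] (min_width=6, slack=4)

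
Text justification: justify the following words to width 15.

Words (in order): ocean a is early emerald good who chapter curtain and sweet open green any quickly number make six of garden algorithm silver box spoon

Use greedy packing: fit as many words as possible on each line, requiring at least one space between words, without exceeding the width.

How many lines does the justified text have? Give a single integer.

Line 1: ['ocean', 'a', 'is'] (min_width=10, slack=5)
Line 2: ['early', 'emerald'] (min_width=13, slack=2)
Line 3: ['good', 'who'] (min_width=8, slack=7)
Line 4: ['chapter', 'curtain'] (min_width=15, slack=0)
Line 5: ['and', 'sweet', 'open'] (min_width=14, slack=1)
Line 6: ['green', 'any'] (min_width=9, slack=6)
Line 7: ['quickly', 'number'] (min_width=14, slack=1)
Line 8: ['make', 'six', 'of'] (min_width=11, slack=4)
Line 9: ['garden'] (min_width=6, slack=9)
Line 10: ['algorithm'] (min_width=9, slack=6)
Line 11: ['silver', 'box'] (min_width=10, slack=5)
Line 12: ['spoon'] (min_width=5, slack=10)
Total lines: 12

Answer: 12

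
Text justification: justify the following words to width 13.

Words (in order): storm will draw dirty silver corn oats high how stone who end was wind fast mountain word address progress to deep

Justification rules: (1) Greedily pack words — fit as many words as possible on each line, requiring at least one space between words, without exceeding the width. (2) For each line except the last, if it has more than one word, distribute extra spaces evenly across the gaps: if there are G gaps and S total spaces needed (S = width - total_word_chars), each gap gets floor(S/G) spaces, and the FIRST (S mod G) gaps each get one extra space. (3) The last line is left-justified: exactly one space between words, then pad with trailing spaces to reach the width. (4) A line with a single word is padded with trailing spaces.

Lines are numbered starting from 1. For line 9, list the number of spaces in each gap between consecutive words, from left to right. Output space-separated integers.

Answer: 3

Derivation:
Line 1: ['storm', 'will'] (min_width=10, slack=3)
Line 2: ['draw', 'dirty'] (min_width=10, slack=3)
Line 3: ['silver', 'corn'] (min_width=11, slack=2)
Line 4: ['oats', 'high', 'how'] (min_width=13, slack=0)
Line 5: ['stone', 'who', 'end'] (min_width=13, slack=0)
Line 6: ['was', 'wind', 'fast'] (min_width=13, slack=0)
Line 7: ['mountain', 'word'] (min_width=13, slack=0)
Line 8: ['address'] (min_width=7, slack=6)
Line 9: ['progress', 'to'] (min_width=11, slack=2)
Line 10: ['deep'] (min_width=4, slack=9)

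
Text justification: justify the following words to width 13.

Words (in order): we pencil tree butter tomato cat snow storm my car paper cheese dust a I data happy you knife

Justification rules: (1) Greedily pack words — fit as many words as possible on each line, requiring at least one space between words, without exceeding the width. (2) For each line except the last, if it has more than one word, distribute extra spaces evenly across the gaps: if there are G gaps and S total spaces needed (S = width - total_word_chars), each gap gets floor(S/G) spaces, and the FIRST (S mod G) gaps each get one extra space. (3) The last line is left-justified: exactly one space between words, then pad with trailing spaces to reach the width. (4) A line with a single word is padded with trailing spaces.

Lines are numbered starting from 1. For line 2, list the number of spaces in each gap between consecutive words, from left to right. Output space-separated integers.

Answer: 3

Derivation:
Line 1: ['we', 'pencil'] (min_width=9, slack=4)
Line 2: ['tree', 'butter'] (min_width=11, slack=2)
Line 3: ['tomato', 'cat'] (min_width=10, slack=3)
Line 4: ['snow', 'storm', 'my'] (min_width=13, slack=0)
Line 5: ['car', 'paper'] (min_width=9, slack=4)
Line 6: ['cheese', 'dust', 'a'] (min_width=13, slack=0)
Line 7: ['I', 'data', 'happy'] (min_width=12, slack=1)
Line 8: ['you', 'knife'] (min_width=9, slack=4)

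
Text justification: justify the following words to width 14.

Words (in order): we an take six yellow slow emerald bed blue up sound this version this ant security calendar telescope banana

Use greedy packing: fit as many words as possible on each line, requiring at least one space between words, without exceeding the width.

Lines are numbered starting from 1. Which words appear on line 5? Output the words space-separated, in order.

Line 1: ['we', 'an', 'take', 'six'] (min_width=14, slack=0)
Line 2: ['yellow', 'slow'] (min_width=11, slack=3)
Line 3: ['emerald', 'bed'] (min_width=11, slack=3)
Line 4: ['blue', 'up', 'sound'] (min_width=13, slack=1)
Line 5: ['this', 'version'] (min_width=12, slack=2)
Line 6: ['this', 'ant'] (min_width=8, slack=6)
Line 7: ['security'] (min_width=8, slack=6)
Line 8: ['calendar'] (min_width=8, slack=6)
Line 9: ['telescope'] (min_width=9, slack=5)
Line 10: ['banana'] (min_width=6, slack=8)

Answer: this version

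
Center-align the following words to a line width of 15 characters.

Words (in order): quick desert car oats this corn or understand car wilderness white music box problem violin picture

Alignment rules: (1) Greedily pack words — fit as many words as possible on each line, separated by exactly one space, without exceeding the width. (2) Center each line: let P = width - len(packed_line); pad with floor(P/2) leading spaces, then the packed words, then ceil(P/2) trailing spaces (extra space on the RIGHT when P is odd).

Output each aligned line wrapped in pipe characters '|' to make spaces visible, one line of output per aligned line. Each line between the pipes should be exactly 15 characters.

Answer: | quick desert  |
| car oats this |
|    corn or    |
|understand car |
|  wilderness   |
|white music box|
|problem violin |
|    picture    |

Derivation:
Line 1: ['quick', 'desert'] (min_width=12, slack=3)
Line 2: ['car', 'oats', 'this'] (min_width=13, slack=2)
Line 3: ['corn', 'or'] (min_width=7, slack=8)
Line 4: ['understand', 'car'] (min_width=14, slack=1)
Line 5: ['wilderness'] (min_width=10, slack=5)
Line 6: ['white', 'music', 'box'] (min_width=15, slack=0)
Line 7: ['problem', 'violin'] (min_width=14, slack=1)
Line 8: ['picture'] (min_width=7, slack=8)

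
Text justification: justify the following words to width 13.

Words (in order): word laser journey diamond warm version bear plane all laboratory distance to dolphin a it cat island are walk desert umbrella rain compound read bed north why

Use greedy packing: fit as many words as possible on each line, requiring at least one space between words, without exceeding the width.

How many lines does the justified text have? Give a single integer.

Answer: 14

Derivation:
Line 1: ['word', 'laser'] (min_width=10, slack=3)
Line 2: ['journey'] (min_width=7, slack=6)
Line 3: ['diamond', 'warm'] (min_width=12, slack=1)
Line 4: ['version', 'bear'] (min_width=12, slack=1)
Line 5: ['plane', 'all'] (min_width=9, slack=4)
Line 6: ['laboratory'] (min_width=10, slack=3)
Line 7: ['distance', 'to'] (min_width=11, slack=2)
Line 8: ['dolphin', 'a', 'it'] (min_width=12, slack=1)
Line 9: ['cat', 'island'] (min_width=10, slack=3)
Line 10: ['are', 'walk'] (min_width=8, slack=5)
Line 11: ['desert'] (min_width=6, slack=7)
Line 12: ['umbrella', 'rain'] (min_width=13, slack=0)
Line 13: ['compound', 'read'] (min_width=13, slack=0)
Line 14: ['bed', 'north', 'why'] (min_width=13, slack=0)
Total lines: 14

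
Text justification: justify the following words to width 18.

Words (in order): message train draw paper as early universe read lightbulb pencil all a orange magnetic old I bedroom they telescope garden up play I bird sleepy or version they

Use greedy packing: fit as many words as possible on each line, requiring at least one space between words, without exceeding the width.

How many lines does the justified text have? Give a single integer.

Answer: 11

Derivation:
Line 1: ['message', 'train', 'draw'] (min_width=18, slack=0)
Line 2: ['paper', 'as', 'early'] (min_width=14, slack=4)
Line 3: ['universe', 'read'] (min_width=13, slack=5)
Line 4: ['lightbulb', 'pencil'] (min_width=16, slack=2)
Line 5: ['all', 'a', 'orange'] (min_width=12, slack=6)
Line 6: ['magnetic', 'old', 'I'] (min_width=14, slack=4)
Line 7: ['bedroom', 'they'] (min_width=12, slack=6)
Line 8: ['telescope', 'garden'] (min_width=16, slack=2)
Line 9: ['up', 'play', 'I', 'bird'] (min_width=14, slack=4)
Line 10: ['sleepy', 'or', 'version'] (min_width=17, slack=1)
Line 11: ['they'] (min_width=4, slack=14)
Total lines: 11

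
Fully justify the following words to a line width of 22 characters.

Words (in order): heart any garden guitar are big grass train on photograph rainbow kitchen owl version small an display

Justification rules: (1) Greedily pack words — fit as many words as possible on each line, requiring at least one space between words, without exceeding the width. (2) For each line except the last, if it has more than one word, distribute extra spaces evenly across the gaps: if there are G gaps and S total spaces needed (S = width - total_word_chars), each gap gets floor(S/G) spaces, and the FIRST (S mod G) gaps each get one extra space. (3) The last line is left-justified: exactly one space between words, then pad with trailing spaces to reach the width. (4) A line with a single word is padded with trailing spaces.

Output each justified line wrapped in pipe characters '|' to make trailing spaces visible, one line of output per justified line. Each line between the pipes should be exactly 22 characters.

Line 1: ['heart', 'any', 'garden'] (min_width=16, slack=6)
Line 2: ['guitar', 'are', 'big', 'grass'] (min_width=20, slack=2)
Line 3: ['train', 'on', 'photograph'] (min_width=19, slack=3)
Line 4: ['rainbow', 'kitchen', 'owl'] (min_width=19, slack=3)
Line 5: ['version', 'small', 'an'] (min_width=16, slack=6)
Line 6: ['display'] (min_width=7, slack=15)

Answer: |heart    any    garden|
|guitar  are  big grass|
|train   on  photograph|
|rainbow   kitchen  owl|
|version    small    an|
|display               |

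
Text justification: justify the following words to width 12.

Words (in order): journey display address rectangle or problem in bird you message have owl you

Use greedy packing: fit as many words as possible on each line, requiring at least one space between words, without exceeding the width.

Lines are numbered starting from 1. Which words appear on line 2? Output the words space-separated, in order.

Answer: display

Derivation:
Line 1: ['journey'] (min_width=7, slack=5)
Line 2: ['display'] (min_width=7, slack=5)
Line 3: ['address'] (min_width=7, slack=5)
Line 4: ['rectangle', 'or'] (min_width=12, slack=0)
Line 5: ['problem', 'in'] (min_width=10, slack=2)
Line 6: ['bird', 'you'] (min_width=8, slack=4)
Line 7: ['message', 'have'] (min_width=12, slack=0)
Line 8: ['owl', 'you'] (min_width=7, slack=5)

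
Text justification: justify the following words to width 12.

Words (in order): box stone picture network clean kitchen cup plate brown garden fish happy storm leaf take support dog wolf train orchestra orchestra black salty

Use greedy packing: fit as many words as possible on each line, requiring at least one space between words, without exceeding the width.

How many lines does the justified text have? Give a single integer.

Answer: 14

Derivation:
Line 1: ['box', 'stone'] (min_width=9, slack=3)
Line 2: ['picture'] (min_width=7, slack=5)
Line 3: ['network'] (min_width=7, slack=5)
Line 4: ['clean'] (min_width=5, slack=7)
Line 5: ['kitchen', 'cup'] (min_width=11, slack=1)
Line 6: ['plate', 'brown'] (min_width=11, slack=1)
Line 7: ['garden', 'fish'] (min_width=11, slack=1)
Line 8: ['happy', 'storm'] (min_width=11, slack=1)
Line 9: ['leaf', 'take'] (min_width=9, slack=3)
Line 10: ['support', 'dog'] (min_width=11, slack=1)
Line 11: ['wolf', 'train'] (min_width=10, slack=2)
Line 12: ['orchestra'] (min_width=9, slack=3)
Line 13: ['orchestra'] (min_width=9, slack=3)
Line 14: ['black', 'salty'] (min_width=11, slack=1)
Total lines: 14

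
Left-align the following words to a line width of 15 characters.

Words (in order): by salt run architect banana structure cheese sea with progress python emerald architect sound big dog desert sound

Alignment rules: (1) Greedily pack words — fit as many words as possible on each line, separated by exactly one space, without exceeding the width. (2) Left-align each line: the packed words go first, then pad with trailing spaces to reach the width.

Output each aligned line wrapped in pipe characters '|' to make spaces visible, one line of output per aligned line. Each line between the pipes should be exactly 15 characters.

Answer: |by salt run    |
|architect      |
|banana         |
|structure      |
|cheese sea with|
|progress python|
|emerald        |
|architect sound|
|big dog desert |
|sound          |

Derivation:
Line 1: ['by', 'salt', 'run'] (min_width=11, slack=4)
Line 2: ['architect'] (min_width=9, slack=6)
Line 3: ['banana'] (min_width=6, slack=9)
Line 4: ['structure'] (min_width=9, slack=6)
Line 5: ['cheese', 'sea', 'with'] (min_width=15, slack=0)
Line 6: ['progress', 'python'] (min_width=15, slack=0)
Line 7: ['emerald'] (min_width=7, slack=8)
Line 8: ['architect', 'sound'] (min_width=15, slack=0)
Line 9: ['big', 'dog', 'desert'] (min_width=14, slack=1)
Line 10: ['sound'] (min_width=5, slack=10)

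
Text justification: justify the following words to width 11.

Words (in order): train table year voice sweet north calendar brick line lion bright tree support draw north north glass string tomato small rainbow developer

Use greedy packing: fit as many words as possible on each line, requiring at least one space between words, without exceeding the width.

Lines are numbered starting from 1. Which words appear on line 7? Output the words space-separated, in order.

Answer: tree

Derivation:
Line 1: ['train', 'table'] (min_width=11, slack=0)
Line 2: ['year', 'voice'] (min_width=10, slack=1)
Line 3: ['sweet', 'north'] (min_width=11, slack=0)
Line 4: ['calendar'] (min_width=8, slack=3)
Line 5: ['brick', 'line'] (min_width=10, slack=1)
Line 6: ['lion', 'bright'] (min_width=11, slack=0)
Line 7: ['tree'] (min_width=4, slack=7)
Line 8: ['support'] (min_width=7, slack=4)
Line 9: ['draw', 'north'] (min_width=10, slack=1)
Line 10: ['north', 'glass'] (min_width=11, slack=0)
Line 11: ['string'] (min_width=6, slack=5)
Line 12: ['tomato'] (min_width=6, slack=5)
Line 13: ['small'] (min_width=5, slack=6)
Line 14: ['rainbow'] (min_width=7, slack=4)
Line 15: ['developer'] (min_width=9, slack=2)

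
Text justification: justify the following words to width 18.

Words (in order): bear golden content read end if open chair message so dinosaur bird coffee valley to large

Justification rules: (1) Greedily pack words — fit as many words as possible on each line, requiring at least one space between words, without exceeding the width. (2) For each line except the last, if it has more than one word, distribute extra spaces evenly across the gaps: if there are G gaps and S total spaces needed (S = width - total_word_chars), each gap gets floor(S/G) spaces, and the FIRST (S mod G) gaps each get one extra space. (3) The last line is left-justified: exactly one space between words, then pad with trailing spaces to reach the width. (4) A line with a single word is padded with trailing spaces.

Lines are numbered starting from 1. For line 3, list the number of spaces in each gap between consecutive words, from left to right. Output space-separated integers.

Line 1: ['bear', 'golden'] (min_width=11, slack=7)
Line 2: ['content', 'read', 'end'] (min_width=16, slack=2)
Line 3: ['if', 'open', 'chair'] (min_width=13, slack=5)
Line 4: ['message', 'so'] (min_width=10, slack=8)
Line 5: ['dinosaur', 'bird'] (min_width=13, slack=5)
Line 6: ['coffee', 'valley', 'to'] (min_width=16, slack=2)
Line 7: ['large'] (min_width=5, slack=13)

Answer: 4 3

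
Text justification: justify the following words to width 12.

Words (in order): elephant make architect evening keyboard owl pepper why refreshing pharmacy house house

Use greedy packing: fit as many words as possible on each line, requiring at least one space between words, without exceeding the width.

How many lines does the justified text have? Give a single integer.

Line 1: ['elephant'] (min_width=8, slack=4)
Line 2: ['make'] (min_width=4, slack=8)
Line 3: ['architect'] (min_width=9, slack=3)
Line 4: ['evening'] (min_width=7, slack=5)
Line 5: ['keyboard', 'owl'] (min_width=12, slack=0)
Line 6: ['pepper', 'why'] (min_width=10, slack=2)
Line 7: ['refreshing'] (min_width=10, slack=2)
Line 8: ['pharmacy'] (min_width=8, slack=4)
Line 9: ['house', 'house'] (min_width=11, slack=1)
Total lines: 9

Answer: 9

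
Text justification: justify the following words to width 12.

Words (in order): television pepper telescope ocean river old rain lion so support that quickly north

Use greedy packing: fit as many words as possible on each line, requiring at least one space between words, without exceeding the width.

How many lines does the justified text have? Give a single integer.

Answer: 9

Derivation:
Line 1: ['television'] (min_width=10, slack=2)
Line 2: ['pepper'] (min_width=6, slack=6)
Line 3: ['telescope'] (min_width=9, slack=3)
Line 4: ['ocean', 'river'] (min_width=11, slack=1)
Line 5: ['old', 'rain'] (min_width=8, slack=4)
Line 6: ['lion', 'so'] (min_width=7, slack=5)
Line 7: ['support', 'that'] (min_width=12, slack=0)
Line 8: ['quickly'] (min_width=7, slack=5)
Line 9: ['north'] (min_width=5, slack=7)
Total lines: 9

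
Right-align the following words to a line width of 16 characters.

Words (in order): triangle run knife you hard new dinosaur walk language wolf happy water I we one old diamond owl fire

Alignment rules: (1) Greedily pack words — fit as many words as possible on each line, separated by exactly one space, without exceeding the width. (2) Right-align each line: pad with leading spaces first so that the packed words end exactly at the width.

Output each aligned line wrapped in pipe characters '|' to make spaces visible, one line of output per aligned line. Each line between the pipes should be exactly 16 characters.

Answer: |    triangle run|
|  knife you hard|
|    new dinosaur|
|   walk language|
|wolf happy water|
|    I we one old|
|diamond owl fire|

Derivation:
Line 1: ['triangle', 'run'] (min_width=12, slack=4)
Line 2: ['knife', 'you', 'hard'] (min_width=14, slack=2)
Line 3: ['new', 'dinosaur'] (min_width=12, slack=4)
Line 4: ['walk', 'language'] (min_width=13, slack=3)
Line 5: ['wolf', 'happy', 'water'] (min_width=16, slack=0)
Line 6: ['I', 'we', 'one', 'old'] (min_width=12, slack=4)
Line 7: ['diamond', 'owl', 'fire'] (min_width=16, slack=0)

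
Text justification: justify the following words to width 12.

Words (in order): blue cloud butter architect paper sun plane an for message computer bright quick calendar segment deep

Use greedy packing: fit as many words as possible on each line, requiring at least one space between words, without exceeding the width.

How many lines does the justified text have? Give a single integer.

Line 1: ['blue', 'cloud'] (min_width=10, slack=2)
Line 2: ['butter'] (min_width=6, slack=6)
Line 3: ['architect'] (min_width=9, slack=3)
Line 4: ['paper', 'sun'] (min_width=9, slack=3)
Line 5: ['plane', 'an', 'for'] (min_width=12, slack=0)
Line 6: ['message'] (min_width=7, slack=5)
Line 7: ['computer'] (min_width=8, slack=4)
Line 8: ['bright', 'quick'] (min_width=12, slack=0)
Line 9: ['calendar'] (min_width=8, slack=4)
Line 10: ['segment', 'deep'] (min_width=12, slack=0)
Total lines: 10

Answer: 10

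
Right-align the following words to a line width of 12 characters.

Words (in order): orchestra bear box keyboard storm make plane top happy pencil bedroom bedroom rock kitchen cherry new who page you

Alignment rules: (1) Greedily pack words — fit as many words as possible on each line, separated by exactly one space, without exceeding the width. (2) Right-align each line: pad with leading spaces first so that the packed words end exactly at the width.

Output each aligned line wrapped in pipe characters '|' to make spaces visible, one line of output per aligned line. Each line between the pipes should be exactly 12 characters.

Line 1: ['orchestra'] (min_width=9, slack=3)
Line 2: ['bear', 'box'] (min_width=8, slack=4)
Line 3: ['keyboard'] (min_width=8, slack=4)
Line 4: ['storm', 'make'] (min_width=10, slack=2)
Line 5: ['plane', 'top'] (min_width=9, slack=3)
Line 6: ['happy', 'pencil'] (min_width=12, slack=0)
Line 7: ['bedroom'] (min_width=7, slack=5)
Line 8: ['bedroom', 'rock'] (min_width=12, slack=0)
Line 9: ['kitchen'] (min_width=7, slack=5)
Line 10: ['cherry', 'new'] (min_width=10, slack=2)
Line 11: ['who', 'page', 'you'] (min_width=12, slack=0)

Answer: |   orchestra|
|    bear box|
|    keyboard|
|  storm make|
|   plane top|
|happy pencil|
|     bedroom|
|bedroom rock|
|     kitchen|
|  cherry new|
|who page you|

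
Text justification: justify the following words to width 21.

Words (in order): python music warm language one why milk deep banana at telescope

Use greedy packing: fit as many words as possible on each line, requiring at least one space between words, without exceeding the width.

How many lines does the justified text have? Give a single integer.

Line 1: ['python', 'music', 'warm'] (min_width=17, slack=4)
Line 2: ['language', 'one', 'why', 'milk'] (min_width=21, slack=0)
Line 3: ['deep', 'banana', 'at'] (min_width=14, slack=7)
Line 4: ['telescope'] (min_width=9, slack=12)
Total lines: 4

Answer: 4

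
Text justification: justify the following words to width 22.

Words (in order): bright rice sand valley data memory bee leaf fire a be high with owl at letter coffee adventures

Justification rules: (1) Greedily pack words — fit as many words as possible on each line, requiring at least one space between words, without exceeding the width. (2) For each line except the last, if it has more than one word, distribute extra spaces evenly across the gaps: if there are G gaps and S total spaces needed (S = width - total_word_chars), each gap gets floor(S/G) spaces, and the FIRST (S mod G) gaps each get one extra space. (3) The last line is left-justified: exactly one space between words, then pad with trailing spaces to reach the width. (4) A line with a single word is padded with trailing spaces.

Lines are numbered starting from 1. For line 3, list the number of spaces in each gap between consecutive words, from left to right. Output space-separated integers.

Line 1: ['bright', 'rice', 'sand'] (min_width=16, slack=6)
Line 2: ['valley', 'data', 'memory', 'bee'] (min_width=22, slack=0)
Line 3: ['leaf', 'fire', 'a', 'be', 'high'] (min_width=19, slack=3)
Line 4: ['with', 'owl', 'at', 'letter'] (min_width=18, slack=4)
Line 5: ['coffee', 'adventures'] (min_width=17, slack=5)

Answer: 2 2 2 1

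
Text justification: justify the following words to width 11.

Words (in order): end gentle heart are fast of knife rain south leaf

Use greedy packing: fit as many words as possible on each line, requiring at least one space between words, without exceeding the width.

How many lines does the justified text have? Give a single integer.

Line 1: ['end', 'gentle'] (min_width=10, slack=1)
Line 2: ['heart', 'are'] (min_width=9, slack=2)
Line 3: ['fast', 'of'] (min_width=7, slack=4)
Line 4: ['knife', 'rain'] (min_width=10, slack=1)
Line 5: ['south', 'leaf'] (min_width=10, slack=1)
Total lines: 5

Answer: 5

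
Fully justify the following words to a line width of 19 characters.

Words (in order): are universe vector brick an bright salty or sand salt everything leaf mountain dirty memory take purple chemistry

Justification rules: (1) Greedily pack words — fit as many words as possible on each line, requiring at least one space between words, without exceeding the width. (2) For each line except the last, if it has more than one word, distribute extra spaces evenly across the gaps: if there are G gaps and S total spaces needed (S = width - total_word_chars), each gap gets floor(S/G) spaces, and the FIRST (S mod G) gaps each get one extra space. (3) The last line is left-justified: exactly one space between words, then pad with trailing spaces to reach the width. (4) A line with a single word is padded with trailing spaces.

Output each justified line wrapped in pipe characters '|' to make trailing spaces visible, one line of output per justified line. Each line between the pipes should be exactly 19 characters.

Answer: |are universe vector|
|brick   an   bright|
|salty  or sand salt|
|everything     leaf|
|mountain      dirty|
|memory  take purple|
|chemistry          |

Derivation:
Line 1: ['are', 'universe', 'vector'] (min_width=19, slack=0)
Line 2: ['brick', 'an', 'bright'] (min_width=15, slack=4)
Line 3: ['salty', 'or', 'sand', 'salt'] (min_width=18, slack=1)
Line 4: ['everything', 'leaf'] (min_width=15, slack=4)
Line 5: ['mountain', 'dirty'] (min_width=14, slack=5)
Line 6: ['memory', 'take', 'purple'] (min_width=18, slack=1)
Line 7: ['chemistry'] (min_width=9, slack=10)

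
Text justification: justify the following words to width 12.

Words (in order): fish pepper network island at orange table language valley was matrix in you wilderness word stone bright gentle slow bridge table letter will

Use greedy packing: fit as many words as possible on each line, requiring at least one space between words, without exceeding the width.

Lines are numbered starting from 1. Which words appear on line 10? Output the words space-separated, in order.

Answer: word stone

Derivation:
Line 1: ['fish', 'pepper'] (min_width=11, slack=1)
Line 2: ['network'] (min_width=7, slack=5)
Line 3: ['island', 'at'] (min_width=9, slack=3)
Line 4: ['orange', 'table'] (min_width=12, slack=0)
Line 5: ['language'] (min_width=8, slack=4)
Line 6: ['valley', 'was'] (min_width=10, slack=2)
Line 7: ['matrix', 'in'] (min_width=9, slack=3)
Line 8: ['you'] (min_width=3, slack=9)
Line 9: ['wilderness'] (min_width=10, slack=2)
Line 10: ['word', 'stone'] (min_width=10, slack=2)
Line 11: ['bright'] (min_width=6, slack=6)
Line 12: ['gentle', 'slow'] (min_width=11, slack=1)
Line 13: ['bridge', 'table'] (min_width=12, slack=0)
Line 14: ['letter', 'will'] (min_width=11, slack=1)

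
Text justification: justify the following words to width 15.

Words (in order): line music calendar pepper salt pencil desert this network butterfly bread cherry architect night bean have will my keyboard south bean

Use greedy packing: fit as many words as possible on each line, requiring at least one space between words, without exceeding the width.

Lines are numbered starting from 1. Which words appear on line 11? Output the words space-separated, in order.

Line 1: ['line', 'music'] (min_width=10, slack=5)
Line 2: ['calendar', 'pepper'] (min_width=15, slack=0)
Line 3: ['salt', 'pencil'] (min_width=11, slack=4)
Line 4: ['desert', 'this'] (min_width=11, slack=4)
Line 5: ['network'] (min_width=7, slack=8)
Line 6: ['butterfly', 'bread'] (min_width=15, slack=0)
Line 7: ['cherry'] (min_width=6, slack=9)
Line 8: ['architect', 'night'] (min_width=15, slack=0)
Line 9: ['bean', 'have', 'will'] (min_width=14, slack=1)
Line 10: ['my', 'keyboard'] (min_width=11, slack=4)
Line 11: ['south', 'bean'] (min_width=10, slack=5)

Answer: south bean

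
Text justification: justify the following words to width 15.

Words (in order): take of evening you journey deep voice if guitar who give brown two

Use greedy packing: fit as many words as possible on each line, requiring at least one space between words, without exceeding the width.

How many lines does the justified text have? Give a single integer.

Line 1: ['take', 'of', 'evening'] (min_width=15, slack=0)
Line 2: ['you', 'journey'] (min_width=11, slack=4)
Line 3: ['deep', 'voice', 'if'] (min_width=13, slack=2)
Line 4: ['guitar', 'who', 'give'] (min_width=15, slack=0)
Line 5: ['brown', 'two'] (min_width=9, slack=6)
Total lines: 5

Answer: 5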